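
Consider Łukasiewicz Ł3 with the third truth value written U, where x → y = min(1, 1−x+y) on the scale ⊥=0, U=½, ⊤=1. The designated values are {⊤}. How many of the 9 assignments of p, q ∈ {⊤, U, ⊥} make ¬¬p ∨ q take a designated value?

5

Of the 9 assignments, 5 give a value in {⊤}.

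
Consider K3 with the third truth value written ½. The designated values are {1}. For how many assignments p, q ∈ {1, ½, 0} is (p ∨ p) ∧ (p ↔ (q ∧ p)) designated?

Designated under: (p=1, q=1).

1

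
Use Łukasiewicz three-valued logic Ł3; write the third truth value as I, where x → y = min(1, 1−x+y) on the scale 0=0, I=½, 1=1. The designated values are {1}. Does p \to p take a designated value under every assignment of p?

Every assignment of p over {1, I, 0} gives a value in {1}.
In particular, with p=I: p \to p = 1.

Yes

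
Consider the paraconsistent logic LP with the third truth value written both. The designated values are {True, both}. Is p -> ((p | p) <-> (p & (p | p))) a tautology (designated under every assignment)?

Every assignment of p over {True, both, False} gives a value in {True, both}.
In particular, with p=both: p -> ((p | p) <-> (p & (p | p))) = both.

Yes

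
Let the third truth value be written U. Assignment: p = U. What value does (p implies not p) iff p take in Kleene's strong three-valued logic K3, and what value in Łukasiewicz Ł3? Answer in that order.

U; U

In Kleene's strong three-valued logic K3: not p = not U = U
p implies not p = U implies U = U  [not U or U]
(p implies not p) iff p = U iff U = U
In Łukasiewicz Ł3: not p = not U = U
p implies not p = U implies U = true
(p implies not p) iff p = true iff U = U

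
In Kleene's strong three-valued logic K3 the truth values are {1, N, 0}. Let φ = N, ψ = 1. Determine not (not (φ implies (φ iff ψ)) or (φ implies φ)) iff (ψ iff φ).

φ iff ψ = N iff 1 = N
φ implies (φ iff ψ) = N implies N = N  [not N or N]
not (φ implies (φ iff ψ)) = not N = N
φ implies φ = N implies N = N
not (φ implies (φ iff ψ)) or (φ implies φ) = N or N = N
not (not (φ implies (φ iff ψ)) or (φ implies φ)) = not N = N
ψ iff φ = 1 iff N = N
not (not (φ implies (φ iff ψ)) or (φ implies φ)) iff (ψ iff φ) = N iff N = N

N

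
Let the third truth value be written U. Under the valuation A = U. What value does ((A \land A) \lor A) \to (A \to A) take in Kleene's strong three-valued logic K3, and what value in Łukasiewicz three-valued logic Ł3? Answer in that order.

U; true

In Kleene's strong three-valued logic K3: A \land A = U \land U = U
(A \land A) \lor A = U \lor U = U
A \to A = U \to U = U  [\lnot U \lor U]
((A \land A) \lor A) \to (A \to A) = U \to U = U
In Łukasiewicz three-valued logic Ł3: A \land A = U \land U = U
(A \land A) \lor A = U \lor U = U
A \to A = U \to U = true  [min(1, 1−½+½)]
((A \land A) \lor A) \to (A \to A) = U \to true = true
They differ because Kleene's strong three-valued logic K3 and Łukasiewicz three-valued logic Ł3 treat U differently under implication.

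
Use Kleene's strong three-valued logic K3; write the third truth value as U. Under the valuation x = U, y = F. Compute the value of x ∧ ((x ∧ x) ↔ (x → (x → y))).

x ∧ x = U ∧ U = U
x → y = U → F = U  [¬U ∨ F]
x → (x → y) = U → U = U
(x ∧ x) ↔ (x → (x → y)) = U ↔ U = U
x ∧ ((x ∧ x) ↔ (x → (x → y))) = U ∧ U = U

U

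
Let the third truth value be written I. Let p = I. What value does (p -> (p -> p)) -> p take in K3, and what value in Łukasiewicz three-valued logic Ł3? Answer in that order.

I; I

In K3: p -> p = I -> I = I  [~I | I]
p -> (p -> p) = I -> I = I
(p -> (p -> p)) -> p = I -> I = I
In Łukasiewicz three-valued logic Ł3: p -> p = I -> I = true  [min(1, 1−½+½)]
p -> (p -> p) = I -> true = true
(p -> (p -> p)) -> p = true -> I = I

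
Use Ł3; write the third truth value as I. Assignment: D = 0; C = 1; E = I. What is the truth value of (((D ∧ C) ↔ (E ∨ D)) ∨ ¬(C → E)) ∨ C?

D ∧ C = 0 ∧ 1 = 0
E ∨ D = I ∨ 0 = I
(D ∧ C) ↔ (E ∨ D) = 0 ↔ I = I
C → E = 1 → I = I
¬(C → E) = ¬I = I
((D ∧ C) ↔ (E ∨ D)) ∨ ¬(C → E) = I ∨ I = I
(((D ∧ C) ↔ (E ∨ D)) ∨ ¬(C → E)) ∨ C = I ∨ 1 = 1

1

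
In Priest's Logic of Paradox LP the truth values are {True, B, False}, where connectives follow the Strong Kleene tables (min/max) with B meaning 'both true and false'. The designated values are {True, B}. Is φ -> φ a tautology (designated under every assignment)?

Yes

Every assignment of φ over {True, B, False} gives a value in {True, B}.
In particular, with φ=B: φ -> φ = B.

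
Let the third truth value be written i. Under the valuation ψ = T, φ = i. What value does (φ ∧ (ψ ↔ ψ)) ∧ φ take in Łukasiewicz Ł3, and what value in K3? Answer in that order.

In Łukasiewicz Ł3: ψ ↔ ψ = T ↔ T = T
φ ∧ (ψ ↔ ψ) = i ∧ T = i
(φ ∧ (ψ ↔ ψ)) ∧ φ = i ∧ i = i
In K3: ψ ↔ ψ = T ↔ T = T
φ ∧ (ψ ↔ ψ) = i ∧ T = i
(φ ∧ (ψ ↔ ψ)) ∧ φ = i ∧ i = i

i; i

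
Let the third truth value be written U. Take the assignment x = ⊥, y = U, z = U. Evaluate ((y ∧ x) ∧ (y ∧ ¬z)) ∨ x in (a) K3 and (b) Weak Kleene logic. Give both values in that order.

⊥; U

In K3: y ∧ x = U ∧ ⊥ = ⊥
¬z = ¬U = U
y ∧ ¬z = U ∧ U = U
(y ∧ x) ∧ (y ∧ ¬z) = ⊥ ∧ U = ⊥
((y ∧ x) ∧ (y ∧ ¬z)) ∨ x = ⊥ ∨ ⊥ = ⊥
In Weak Kleene logic: y ∧ x = U ∧ ⊥ = U
¬z = ¬U = U
y ∧ ¬z = U ∧ U = U
(y ∧ x) ∧ (y ∧ ¬z) = U ∧ U = U
((y ∧ x) ∧ (y ∧ ¬z)) ∨ x = U ∨ ⊥ = U
They differ because K3 and Weak Kleene logic treat U differently under the binary connectives.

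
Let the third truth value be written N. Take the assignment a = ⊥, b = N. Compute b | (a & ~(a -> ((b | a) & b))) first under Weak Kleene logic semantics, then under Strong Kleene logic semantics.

N; N

In Weak Kleene logic: b | a = N | ⊥ = N
(b | a) & b = N & N = N
a -> ((b | a) & b) = ⊥ -> N = N
~(a -> ((b | a) & b)) = ~N = N
a & ~(a -> ((b | a) & b)) = ⊥ & N = N
b | (a & ~(a -> ((b | a) & b))) = N | N = N
In Strong Kleene logic: b | a = N | ⊥ = N
(b | a) & b = N & N = N
a -> ((b | a) & b) = ⊥ -> N = ⊤  [~⊥ | N]
~(a -> ((b | a) & b)) = ~⊤ = ⊥
a & ~(a -> ((b | a) & b)) = ⊥ & ⊥ = ⊥
b | (a & ~(a -> ((b | a) & b))) = N | ⊥ = N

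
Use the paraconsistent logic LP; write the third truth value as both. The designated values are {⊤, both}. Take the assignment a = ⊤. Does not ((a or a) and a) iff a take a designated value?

a or a = ⊤ or ⊤ = ⊤
(a or a) and a = ⊤ and ⊤ = ⊤
not ((a or a) and a) = not ⊤ = ⊥
not ((a or a) and a) iff a = ⊥ iff ⊤ = ⊥
⊥ ∉ {⊤, both}.

No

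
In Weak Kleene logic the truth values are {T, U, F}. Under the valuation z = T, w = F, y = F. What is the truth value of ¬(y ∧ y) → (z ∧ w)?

y ∧ y = F ∧ F = F
¬(y ∧ y) = ¬F = T
z ∧ w = T ∧ F = F
¬(y ∧ y) → (z ∧ w) = T → F = F

F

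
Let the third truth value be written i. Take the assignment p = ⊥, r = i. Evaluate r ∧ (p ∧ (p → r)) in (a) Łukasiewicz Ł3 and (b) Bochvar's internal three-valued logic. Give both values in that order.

⊥; i

In Łukasiewicz Ł3: p → r = ⊥ → i = ⊤  [min(1, 1−0+½)]
p ∧ (p → r) = ⊥ ∧ ⊤ = ⊥
r ∧ (p ∧ (p → r)) = i ∧ ⊥ = ⊥
In Bochvar's internal three-valued logic: p → r = ⊥ → i = i  [any arg is the third value ⇒ result is the third value]
p ∧ (p → r) = ⊥ ∧ i = i
r ∧ (p ∧ (p → r)) = i ∧ i = i
They differ because Łukasiewicz Ł3 and Bochvar's internal three-valued logic treat i differently under the binary connectives.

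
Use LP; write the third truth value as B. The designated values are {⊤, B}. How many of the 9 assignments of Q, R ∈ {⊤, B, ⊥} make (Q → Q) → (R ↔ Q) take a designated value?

Of the 9 assignments, 7 give a value in {⊤, B}.

7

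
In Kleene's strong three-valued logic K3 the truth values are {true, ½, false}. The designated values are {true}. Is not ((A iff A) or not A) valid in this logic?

Countermodel: A=true gives false, which is not designated.

No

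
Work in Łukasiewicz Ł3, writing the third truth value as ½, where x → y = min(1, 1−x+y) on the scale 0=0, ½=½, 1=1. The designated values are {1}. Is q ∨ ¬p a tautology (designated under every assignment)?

No

Countermodel: q=½, p=1 gives ½, which is not designated.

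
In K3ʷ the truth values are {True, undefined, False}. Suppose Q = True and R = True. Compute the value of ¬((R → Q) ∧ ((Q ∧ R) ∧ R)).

False

R → Q = True → True = True
Q ∧ R = True ∧ True = True
(Q ∧ R) ∧ R = True ∧ True = True
(R → Q) ∧ ((Q ∧ R) ∧ R) = True ∧ True = True
¬((R → Q) ∧ ((Q ∧ R) ∧ R)) = ¬True = False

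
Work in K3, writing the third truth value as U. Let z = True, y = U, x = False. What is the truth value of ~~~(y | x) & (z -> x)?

False

y | x = U | False = U
~(y | x) = ~U = U
~~(y | x) = ~U = U
~~~(y | x) = ~U = U
z -> x = True -> False = False
~~~(y | x) & (z -> x) = U & False = False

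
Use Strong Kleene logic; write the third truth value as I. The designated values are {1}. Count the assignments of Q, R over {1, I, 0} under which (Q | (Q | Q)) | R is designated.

Of the 9 assignments, 5 give a value in {1}.

5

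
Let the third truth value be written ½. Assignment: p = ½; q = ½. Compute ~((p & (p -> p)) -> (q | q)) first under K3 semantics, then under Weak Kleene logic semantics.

½; ½

In K3: p -> p = ½ -> ½ = ½
p & (p -> p) = ½ & ½ = ½
q | q = ½ | ½ = ½
(p & (p -> p)) -> (q | q) = ½ -> ½ = ½
~((p & (p -> p)) -> (q | q)) = ~½ = ½
In Weak Kleene logic: p -> p = ½ -> ½ = ½  [any arg is the third value ⇒ result is the third value]
p & (p -> p) = ½ & ½ = ½
q | q = ½ | ½ = ½
(p & (p -> p)) -> (q | q) = ½ -> ½ = ½
~((p & (p -> p)) -> (q | q)) = ~½ = ½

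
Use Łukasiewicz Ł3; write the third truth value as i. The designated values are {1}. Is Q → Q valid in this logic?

Every assignment of Q over {1, i, 0} gives a value in {1}.
In particular, with Q=i: Q → Q = 1.

Yes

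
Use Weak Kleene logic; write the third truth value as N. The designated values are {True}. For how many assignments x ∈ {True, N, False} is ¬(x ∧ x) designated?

x=True: False ·
x=N: N ·
x=False: True ✓

1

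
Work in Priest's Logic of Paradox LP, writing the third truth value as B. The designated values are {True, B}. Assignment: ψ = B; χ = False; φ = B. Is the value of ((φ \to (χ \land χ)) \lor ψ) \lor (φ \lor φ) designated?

Yes

χ \land χ = False \land False = False
φ \to (χ \land χ) = B \to False = B
(φ \to (χ \land χ)) \lor ψ = B \lor B = B
φ \lor φ = B \lor B = B
((φ \to (χ \land χ)) \lor ψ) \lor (φ \lor φ) = B \lor B = B
B ∈ {True, B}.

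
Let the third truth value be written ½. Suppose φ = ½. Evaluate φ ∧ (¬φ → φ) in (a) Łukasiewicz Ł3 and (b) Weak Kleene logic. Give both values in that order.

½; ½

In Łukasiewicz Ł3: ¬φ = ¬½ = ½
¬φ → φ = ½ → ½ = T  [min(1, 1−½+½)]
φ ∧ (¬φ → φ) = ½ ∧ T = ½
In Weak Kleene logic: ¬φ = ¬½ = ½
¬φ → φ = ½ → ½ = ½  [any arg is the third value ⇒ result is the third value]
φ ∧ (¬φ → φ) = ½ ∧ ½ = ½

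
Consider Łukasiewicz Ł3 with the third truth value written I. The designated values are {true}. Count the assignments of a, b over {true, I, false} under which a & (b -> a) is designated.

3

Designated under: (a=true, b=true); (a=true, b=I); (a=true, b=false).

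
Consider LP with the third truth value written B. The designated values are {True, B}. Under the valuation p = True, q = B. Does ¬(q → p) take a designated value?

q → p = B → True = True  [¬B ∨ True]
¬(q → p) = ¬True = False
False ∉ {True, B}.

No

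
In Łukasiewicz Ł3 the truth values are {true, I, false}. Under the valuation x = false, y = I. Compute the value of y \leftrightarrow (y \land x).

y \land x = I \land false = false
y \leftrightarrow (y \land x) = I \leftrightarrow false = I  [1 − |½−0|]

I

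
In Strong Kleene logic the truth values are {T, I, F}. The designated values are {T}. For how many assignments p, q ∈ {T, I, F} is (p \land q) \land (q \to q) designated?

Designated under: (p=T, q=T).

1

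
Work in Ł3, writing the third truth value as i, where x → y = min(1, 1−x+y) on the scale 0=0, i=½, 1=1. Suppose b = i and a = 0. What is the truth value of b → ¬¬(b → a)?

b → a = i → 0 = i
¬(b → a) = ¬i = i
¬¬(b → a) = ¬i = i
b → ¬¬(b → a) = i → i = 1

1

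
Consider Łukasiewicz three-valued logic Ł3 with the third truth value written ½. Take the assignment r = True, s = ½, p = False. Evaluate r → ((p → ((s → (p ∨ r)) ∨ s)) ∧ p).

False

p ∨ r = False ∨ True = True
s → (p ∨ r) = ½ → True = True
(s → (p ∨ r)) ∨ s = True ∨ ½ = True
p → ((s → (p ∨ r)) ∨ s) = False → True = True
(p → ((s → (p ∨ r)) ∨ s)) ∧ p = True ∧ False = False
r → ((p → ((s → (p ∨ r)) ∨ s)) ∧ p) = True → False = False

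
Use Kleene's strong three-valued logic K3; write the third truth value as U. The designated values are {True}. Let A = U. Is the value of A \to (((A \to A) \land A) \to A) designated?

A \to A = U \to U = U  [\lnot U \lor U]
(A \to A) \land A = U \land U = U
((A \to A) \land A) \to A = U \to U = U
A \to (((A \to A) \land A) \to A) = U \to U = U
U ∉ {True}.

No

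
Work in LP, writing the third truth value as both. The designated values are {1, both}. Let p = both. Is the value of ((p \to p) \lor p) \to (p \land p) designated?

Yes

p \to p = both \to both = both  [\lnot both \lor both]
(p \to p) \lor p = both \lor both = both
p \land p = both \land both = both
((p \to p) \lor p) \to (p \land p) = both \to both = both
both ∈ {1, both}.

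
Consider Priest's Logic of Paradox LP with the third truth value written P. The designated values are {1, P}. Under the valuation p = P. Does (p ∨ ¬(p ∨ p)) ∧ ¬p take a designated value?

p ∨ p = P ∨ P = P
¬(p ∨ p) = ¬P = P
p ∨ ¬(p ∨ p) = P ∨ P = P
¬p = ¬P = P
(p ∨ ¬(p ∨ p)) ∧ ¬p = P ∧ P = P
P ∈ {1, P}.

Yes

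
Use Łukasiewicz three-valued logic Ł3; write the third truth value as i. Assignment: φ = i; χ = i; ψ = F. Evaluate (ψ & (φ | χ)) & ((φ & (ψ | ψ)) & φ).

φ | χ = i | i = i
ψ & (φ | χ) = F & i = F
ψ | ψ = F | F = F
φ & (ψ | ψ) = i & F = F
(φ & (ψ | ψ)) & φ = F & i = F
(ψ & (φ | χ)) & ((φ & (ψ | ψ)) & φ) = F & F = F

F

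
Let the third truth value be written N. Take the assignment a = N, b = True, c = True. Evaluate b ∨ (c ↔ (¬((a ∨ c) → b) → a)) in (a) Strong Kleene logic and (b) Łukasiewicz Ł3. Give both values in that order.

True; True

In Strong Kleene logic: a ∨ c = N ∨ True = True
(a ∨ c) → b = True → True = True
¬((a ∨ c) → b) = ¬True = False
¬((a ∨ c) → b) → a = False → N = True  [¬False ∨ N]
c ↔ (¬((a ∨ c) → b) → a) = True ↔ True = True
b ∨ (c ↔ (¬((a ∨ c) → b) → a)) = True ∨ True = True
In Łukasiewicz Ł3: a ∨ c = N ∨ True = True
(a ∨ c) → b = True → True = True
¬((a ∨ c) → b) = ¬True = False
¬((a ∨ c) → b) → a = False → N = True  [min(1, 1−0+½)]
c ↔ (¬((a ∨ c) → b) → a) = True ↔ True = True
b ∨ (c ↔ (¬((a ∨ c) → b) → a)) = True ∨ True = True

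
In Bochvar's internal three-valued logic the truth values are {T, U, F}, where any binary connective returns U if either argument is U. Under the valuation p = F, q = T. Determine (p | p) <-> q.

F

p | p = F | F = F
(p | p) <-> q = F <-> T = F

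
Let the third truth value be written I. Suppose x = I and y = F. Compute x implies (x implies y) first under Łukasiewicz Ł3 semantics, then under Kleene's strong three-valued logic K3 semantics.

In Łukasiewicz Ł3: x implies y = I implies F = I
x implies (x implies y) = I implies I = T
In Kleene's strong three-valued logic K3: x implies y = I implies F = I
x implies (x implies y) = I implies I = I
They differ because Łukasiewicz Ł3 and Kleene's strong three-valued logic K3 treat I differently under implication.

T; I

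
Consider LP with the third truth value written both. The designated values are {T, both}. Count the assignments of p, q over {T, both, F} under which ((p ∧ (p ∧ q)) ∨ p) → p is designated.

9

Of the 9 assignments, 9 give a value in {T, both}.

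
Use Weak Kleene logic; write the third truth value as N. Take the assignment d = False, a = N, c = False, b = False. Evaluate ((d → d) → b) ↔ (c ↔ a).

d → d = False → False = True
(d → d) → b = True → False = False
c ↔ a = False ↔ N = N
((d → d) → b) ↔ (c ↔ a) = False ↔ N = N

N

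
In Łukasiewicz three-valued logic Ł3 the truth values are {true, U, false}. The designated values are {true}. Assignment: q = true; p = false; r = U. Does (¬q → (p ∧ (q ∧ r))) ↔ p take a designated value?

¬q = ¬true = false
q ∧ r = true ∧ U = U
p ∧ (q ∧ r) = false ∧ U = false
¬q → (p ∧ (q ∧ r)) = false → false = true
(¬q → (p ∧ (q ∧ r))) ↔ p = true ↔ false = false
false ∉ {true}.

No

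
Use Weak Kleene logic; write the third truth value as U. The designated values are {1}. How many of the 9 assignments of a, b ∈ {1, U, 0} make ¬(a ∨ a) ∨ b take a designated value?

3

Designated under: (a=1, b=1); (a=0, b=1); (a=0, b=0).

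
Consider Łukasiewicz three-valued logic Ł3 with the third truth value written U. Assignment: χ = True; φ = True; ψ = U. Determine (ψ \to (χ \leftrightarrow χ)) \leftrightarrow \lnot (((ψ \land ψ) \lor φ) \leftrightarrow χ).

χ \leftrightarrow χ = True \leftrightarrow True = True
ψ \to (χ \leftrightarrow χ) = U \to True = True
ψ \land ψ = U \land U = U
(ψ \land ψ) \lor φ = U \lor True = True
((ψ \land ψ) \lor φ) \leftrightarrow χ = True \leftrightarrow True = True
\lnot (((ψ \land ψ) \lor φ) \leftrightarrow χ) = \lnot True = False
(ψ \to (χ \leftrightarrow χ)) \leftrightarrow \lnot (((ψ \land ψ) \lor φ) \leftrightarrow χ) = True \leftrightarrow False = False

False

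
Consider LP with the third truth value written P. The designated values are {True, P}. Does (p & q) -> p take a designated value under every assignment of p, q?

Yes

Every assignment of p, q over {True, P, False} gives a value in {True, P}.
In particular, with p=P, q=P: (p & q) -> p = P.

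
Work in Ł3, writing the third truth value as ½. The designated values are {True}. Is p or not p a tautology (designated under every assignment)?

No

Countermodel: p=½ gives ½, which is not designated.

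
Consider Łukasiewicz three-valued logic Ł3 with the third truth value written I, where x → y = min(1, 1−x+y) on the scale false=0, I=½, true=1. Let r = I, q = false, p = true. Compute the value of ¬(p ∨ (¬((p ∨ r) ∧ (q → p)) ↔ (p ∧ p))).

p ∨ r = true ∨ I = true
q → p = false → true = true
(p ∨ r) ∧ (q → p) = true ∧ true = true
¬((p ∨ r) ∧ (q → p)) = ¬true = false
p ∧ p = true ∧ true = true
¬((p ∨ r) ∧ (q → p)) ↔ (p ∧ p) = false ↔ true = false
p ∨ (¬((p ∨ r) ∧ (q → p)) ↔ (p ∧ p)) = true ∨ false = true
¬(p ∨ (¬((p ∨ r) ∧ (q → p)) ↔ (p ∧ p))) = ¬true = false

false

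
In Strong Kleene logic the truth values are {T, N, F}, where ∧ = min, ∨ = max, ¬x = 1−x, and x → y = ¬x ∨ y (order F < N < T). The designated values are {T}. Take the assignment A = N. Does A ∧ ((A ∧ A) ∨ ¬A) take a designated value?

A ∧ A = N ∧ N = N
¬A = ¬N = N
(A ∧ A) ∨ ¬A = N ∨ N = N
A ∧ ((A ∧ A) ∨ ¬A) = N ∧ N = N
N ∉ {T}.

No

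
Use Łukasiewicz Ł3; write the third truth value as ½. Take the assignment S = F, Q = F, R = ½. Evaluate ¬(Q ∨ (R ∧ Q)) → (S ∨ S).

F

R ∧ Q = ½ ∧ F = F
Q ∨ (R ∧ Q) = F ∨ F = F
¬(Q ∨ (R ∧ Q)) = ¬F = T
S ∨ S = F ∨ F = F
¬(Q ∨ (R ∧ Q)) → (S ∨ S) = T → F = F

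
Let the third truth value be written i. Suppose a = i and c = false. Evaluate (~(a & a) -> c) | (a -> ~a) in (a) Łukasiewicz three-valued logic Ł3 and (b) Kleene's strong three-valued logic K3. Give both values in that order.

true; i

In Łukasiewicz three-valued logic Ł3: a & a = i & i = i
~(a & a) = ~i = i
~(a & a) -> c = i -> false = i  [min(1, 1−½+0)]
~a = ~i = i
a -> ~a = i -> i = true
(~(a & a) -> c) | (a -> ~a) = i | true = true
In Kleene's strong three-valued logic K3: a & a = i & i = i
~(a & a) = ~i = i
~(a & a) -> c = i -> false = i
~a = ~i = i
a -> ~a = i -> i = i
(~(a & a) -> c) | (a -> ~a) = i | i = i
They differ because Łukasiewicz three-valued logic Ł3 and Kleene's strong three-valued logic K3 treat i differently under implication.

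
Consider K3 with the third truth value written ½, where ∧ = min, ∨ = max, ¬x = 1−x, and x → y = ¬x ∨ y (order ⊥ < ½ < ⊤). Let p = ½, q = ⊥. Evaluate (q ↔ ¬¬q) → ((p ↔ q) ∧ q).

⊥

¬q = ¬⊥ = ⊤
¬¬q = ¬⊤ = ⊥
q ↔ ¬¬q = ⊥ ↔ ⊥ = ⊤
p ↔ q = ½ ↔ ⊥ = ½
(p ↔ q) ∧ q = ½ ∧ ⊥ = ⊥
(q ↔ ¬¬q) → ((p ↔ q) ∧ q) = ⊤ → ⊥ = ⊥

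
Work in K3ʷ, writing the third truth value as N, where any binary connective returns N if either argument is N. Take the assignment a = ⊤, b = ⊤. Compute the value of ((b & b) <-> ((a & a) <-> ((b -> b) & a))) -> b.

⊤

b & b = ⊤ & ⊤ = ⊤
a & a = ⊤ & ⊤ = ⊤
b -> b = ⊤ -> ⊤ = ⊤
(b -> b) & a = ⊤ & ⊤ = ⊤
(a & a) <-> ((b -> b) & a) = ⊤ <-> ⊤ = ⊤
(b & b) <-> ((a & a) <-> ((b -> b) & a)) = ⊤ <-> ⊤ = ⊤
((b & b) <-> ((a & a) <-> ((b -> b) & a))) -> b = ⊤ -> ⊤ = ⊤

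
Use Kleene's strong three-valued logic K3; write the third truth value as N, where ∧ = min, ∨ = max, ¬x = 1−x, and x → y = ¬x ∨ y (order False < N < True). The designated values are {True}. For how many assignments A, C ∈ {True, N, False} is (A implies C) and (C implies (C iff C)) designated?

Designated under: (A=True, C=True); (A=N, C=True); (A=False, C=True); (A=False, C=False).

4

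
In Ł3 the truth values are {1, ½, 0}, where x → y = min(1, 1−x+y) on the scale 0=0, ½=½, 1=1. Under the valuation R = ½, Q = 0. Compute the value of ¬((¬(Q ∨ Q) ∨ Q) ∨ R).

Q ∨ Q = 0 ∨ 0 = 0
¬(Q ∨ Q) = ¬0 = 1
¬(Q ∨ Q) ∨ Q = 1 ∨ 0 = 1
(¬(Q ∨ Q) ∨ Q) ∨ R = 1 ∨ ½ = 1
¬((¬(Q ∨ Q) ∨ Q) ∨ R) = ¬1 = 0

0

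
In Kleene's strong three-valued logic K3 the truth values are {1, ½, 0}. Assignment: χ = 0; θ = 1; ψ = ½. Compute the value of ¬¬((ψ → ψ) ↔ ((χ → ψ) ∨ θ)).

ψ → ψ = ½ → ½ = ½  [¬½ ∨ ½]
χ → ψ = 0 → ½ = 1
(χ → ψ) ∨ θ = 1 ∨ 1 = 1
(ψ → ψ) ↔ ((χ → ψ) ∨ θ) = ½ ↔ 1 = ½
¬((ψ → ψ) ↔ ((χ → ψ) ∨ θ)) = ¬½ = ½
¬¬((ψ → ψ) ↔ ((χ → ψ) ∨ θ)) = ¬½ = ½

½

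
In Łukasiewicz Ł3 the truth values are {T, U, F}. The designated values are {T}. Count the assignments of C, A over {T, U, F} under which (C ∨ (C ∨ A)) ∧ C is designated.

Designated under: (C=T, A=T); (C=T, A=U); (C=T, A=F).

3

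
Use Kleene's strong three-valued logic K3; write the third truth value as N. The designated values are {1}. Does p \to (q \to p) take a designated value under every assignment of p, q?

No

Countermodel: p=N, q=1 gives N, which is not designated.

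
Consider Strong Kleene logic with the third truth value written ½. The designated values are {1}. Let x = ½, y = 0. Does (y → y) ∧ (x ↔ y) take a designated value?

y → y = 0 → 0 = 1
x ↔ y = ½ ↔ 0 = ½
(y → y) ∧ (x ↔ y) = 1 ∧ ½ = ½
½ ∉ {1}.

No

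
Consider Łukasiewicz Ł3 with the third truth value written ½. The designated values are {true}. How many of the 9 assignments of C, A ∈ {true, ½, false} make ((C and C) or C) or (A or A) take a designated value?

5

Of the 9 assignments, 5 give a value in {true}.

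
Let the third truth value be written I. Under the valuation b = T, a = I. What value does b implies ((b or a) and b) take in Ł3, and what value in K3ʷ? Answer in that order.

T; I

In Ł3: b or a = T or I = T
(b or a) and b = T and T = T
b implies ((b or a) and b) = T implies T = T
In K3ʷ: b or a = T or I = I
(b or a) and b = I and T = I
b implies ((b or a) and b) = T implies I = I  [any arg is the third value ⇒ result is the third value]
They differ because Ł3 and K3ʷ treat I differently under the binary connectives.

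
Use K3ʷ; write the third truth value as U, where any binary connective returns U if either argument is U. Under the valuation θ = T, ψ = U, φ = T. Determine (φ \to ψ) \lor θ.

φ \to ψ = T \to U = U  [any arg is the third value ⇒ result is the third value]
(φ \to ψ) \lor θ = U \lor T = U

U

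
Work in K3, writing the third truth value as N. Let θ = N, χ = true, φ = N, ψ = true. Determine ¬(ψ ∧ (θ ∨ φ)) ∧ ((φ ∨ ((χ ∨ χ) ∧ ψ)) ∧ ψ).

N

θ ∨ φ = N ∨ N = N
ψ ∧ (θ ∨ φ) = true ∧ N = N
¬(ψ ∧ (θ ∨ φ)) = ¬N = N
χ ∨ χ = true ∨ true = true
(χ ∨ χ) ∧ ψ = true ∧ true = true
φ ∨ ((χ ∨ χ) ∧ ψ) = N ∨ true = true
(φ ∨ ((χ ∨ χ) ∧ ψ)) ∧ ψ = true ∧ true = true
¬(ψ ∧ (θ ∨ φ)) ∧ ((φ ∨ ((χ ∨ χ) ∧ ψ)) ∧ ψ) = N ∧ true = N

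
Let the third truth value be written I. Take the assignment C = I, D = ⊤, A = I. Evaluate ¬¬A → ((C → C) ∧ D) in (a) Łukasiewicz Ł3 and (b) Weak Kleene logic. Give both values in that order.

⊤; I

In Łukasiewicz Ł3: ¬A = ¬I = I
¬¬A = ¬I = I
C → C = I → I = ⊤  [min(1, 1−½+½)]
(C → C) ∧ D = ⊤ ∧ ⊤ = ⊤
¬¬A → ((C → C) ∧ D) = I → ⊤ = ⊤
In Weak Kleene logic: ¬A = ¬I = I
¬¬A = ¬I = I
C → C = I → I = I
(C → C) ∧ D = I ∧ ⊤ = I
¬¬A → ((C → C) ∧ D) = I → I = I
They differ because Łukasiewicz Ł3 and Weak Kleene logic treat I differently under the binary connectives.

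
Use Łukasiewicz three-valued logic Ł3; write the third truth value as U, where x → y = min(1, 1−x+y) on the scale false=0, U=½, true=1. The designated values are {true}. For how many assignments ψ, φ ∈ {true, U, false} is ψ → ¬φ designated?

Of the 9 assignments, 6 give a value in {true}.

6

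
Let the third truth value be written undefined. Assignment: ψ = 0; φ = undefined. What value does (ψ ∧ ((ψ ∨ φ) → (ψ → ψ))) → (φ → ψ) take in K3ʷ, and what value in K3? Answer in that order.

undefined; 1

In K3ʷ: ψ ∨ φ = 0 ∨ undefined = undefined
ψ → ψ = 0 → 0 = 1
(ψ ∨ φ) → (ψ → ψ) = undefined → 1 = undefined
ψ ∧ ((ψ ∨ φ) → (ψ → ψ)) = 0 ∧ undefined = undefined
φ → ψ = undefined → 0 = undefined
(ψ ∧ ((ψ ∨ φ) → (ψ → ψ))) → (φ → ψ) = undefined → undefined = undefined
In K3: ψ ∨ φ = 0 ∨ undefined = undefined
ψ → ψ = 0 → 0 = 1
(ψ ∨ φ) → (ψ → ψ) = undefined → 1 = 1
ψ ∧ ((ψ ∨ φ) → (ψ → ψ)) = 0 ∧ 1 = 0
φ → ψ = undefined → 0 = undefined
(ψ ∧ ((ψ ∨ φ) → (ψ → ψ))) → (φ → ψ) = 0 → undefined = 1
They differ because K3ʷ and K3 treat undefined differently under the binary connectives.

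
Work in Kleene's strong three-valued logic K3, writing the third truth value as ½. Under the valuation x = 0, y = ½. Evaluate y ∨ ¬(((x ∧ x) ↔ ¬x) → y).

½

x ∧ x = 0 ∧ 0 = 0
¬x = ¬0 = 1
(x ∧ x) ↔ ¬x = 0 ↔ 1 = 0
((x ∧ x) ↔ ¬x) → y = 0 → ½ = 1  [¬0 ∨ ½]
¬(((x ∧ x) ↔ ¬x) → y) = ¬1 = 0
y ∨ ¬(((x ∧ x) ↔ ¬x) → y) = ½ ∨ 0 = ½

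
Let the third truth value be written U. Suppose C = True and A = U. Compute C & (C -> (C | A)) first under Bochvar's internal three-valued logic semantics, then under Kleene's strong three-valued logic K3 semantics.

U; True

In Bochvar's internal three-valued logic: C | A = True | U = U
C -> (C | A) = True -> U = U
C & (C -> (C | A)) = True & U = U
In Kleene's strong three-valued logic K3: C | A = True | U = True
C -> (C | A) = True -> True = True
C & (C -> (C | A)) = True & True = True
They differ because Bochvar's internal three-valued logic and Kleene's strong three-valued logic K3 treat U differently under the binary connectives.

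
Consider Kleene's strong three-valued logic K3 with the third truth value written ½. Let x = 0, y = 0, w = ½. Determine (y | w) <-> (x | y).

y | w = 0 | ½ = ½
x | y = 0 | 0 = 0
(y | w) <-> (x | y) = ½ <-> 0 = ½

½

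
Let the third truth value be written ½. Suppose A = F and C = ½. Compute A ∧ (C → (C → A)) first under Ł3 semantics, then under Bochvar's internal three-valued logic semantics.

In Ł3: C → A = ½ → F = ½
C → (C → A) = ½ → ½ = T
A ∧ (C → (C → A)) = F ∧ T = F
In Bochvar's internal three-valued logic: C → A = ½ → F = ½  [any arg is the third value ⇒ result is the third value]
C → (C → A) = ½ → ½ = ½
A ∧ (C → (C → A)) = F ∧ ½ = ½
They differ because Ł3 and Bochvar's internal three-valued logic treat ½ differently under the binary connectives.

F; ½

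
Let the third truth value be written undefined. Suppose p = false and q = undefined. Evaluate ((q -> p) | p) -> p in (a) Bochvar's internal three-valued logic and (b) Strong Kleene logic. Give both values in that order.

In Bochvar's internal three-valued logic: q -> p = undefined -> false = undefined
(q -> p) | p = undefined | false = undefined
((q -> p) | p) -> p = undefined -> false = undefined
In Strong Kleene logic: q -> p = undefined -> false = undefined  [~undefined | false]
(q -> p) | p = undefined | false = undefined
((q -> p) | p) -> p = undefined -> false = undefined

undefined; undefined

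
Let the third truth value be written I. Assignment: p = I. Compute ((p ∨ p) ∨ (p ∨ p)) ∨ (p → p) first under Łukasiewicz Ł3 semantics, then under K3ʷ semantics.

true; I

In Łukasiewicz Ł3: p ∨ p = I ∨ I = I
p ∨ p = I ∨ I = I
(p ∨ p) ∨ (p ∨ p) = I ∨ I = I
p → p = I → I = true  [min(1, 1−½+½)]
((p ∨ p) ∨ (p ∨ p)) ∨ (p → p) = I ∨ true = true
In K3ʷ: p ∨ p = I ∨ I = I
p ∨ p = I ∨ I = I
(p ∨ p) ∨ (p ∨ p) = I ∨ I = I
p → p = I → I = I  [any arg is the third value ⇒ result is the third value]
((p ∨ p) ∨ (p ∨ p)) ∨ (p → p) = I ∨ I = I
They differ because Łukasiewicz Ł3 and K3ʷ treat I differently under the binary connectives.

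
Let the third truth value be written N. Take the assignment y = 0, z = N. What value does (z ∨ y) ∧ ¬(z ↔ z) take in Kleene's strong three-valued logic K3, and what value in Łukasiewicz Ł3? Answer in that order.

N; 0

In Kleene's strong three-valued logic K3: z ∨ y = N ∨ 0 = N
z ↔ z = N ↔ N = N
¬(z ↔ z) = ¬N = N
(z ∨ y) ∧ ¬(z ↔ z) = N ∧ N = N
In Łukasiewicz Ł3: z ∨ y = N ∨ 0 = N
z ↔ z = N ↔ N = 1  [1 − |½−½|]
¬(z ↔ z) = ¬1 = 0
(z ∨ y) ∧ ¬(z ↔ z) = N ∧ 0 = 0
They differ because Kleene's strong three-valued logic K3 and Łukasiewicz Ł3 treat N differently under implication.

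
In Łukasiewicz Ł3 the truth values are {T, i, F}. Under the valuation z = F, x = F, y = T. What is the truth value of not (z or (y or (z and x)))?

z and x = F and F = F
y or (z and x) = T or F = T
z or (y or (z and x)) = F or T = T
not (z or (y or (z and x))) = not T = F

F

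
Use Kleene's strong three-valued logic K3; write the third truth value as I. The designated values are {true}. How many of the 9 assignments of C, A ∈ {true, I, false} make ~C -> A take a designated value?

Of the 9 assignments, 5 give a value in {true}.

5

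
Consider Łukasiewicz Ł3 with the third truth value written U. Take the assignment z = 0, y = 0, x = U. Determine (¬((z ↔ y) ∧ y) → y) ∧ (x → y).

z ↔ y = 0 ↔ 0 = 1
(z ↔ y) ∧ y = 1 ∧ 0 = 0
¬((z ↔ y) ∧ y) = ¬0 = 1
¬((z ↔ y) ∧ y) → y = 1 → 0 = 0
x → y = U → 0 = U
(¬((z ↔ y) ∧ y) → y) ∧ (x → y) = 0 ∧ U = 0

0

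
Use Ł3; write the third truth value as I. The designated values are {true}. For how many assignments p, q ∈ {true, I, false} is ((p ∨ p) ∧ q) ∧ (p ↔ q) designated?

1

Designated under: (p=true, q=true).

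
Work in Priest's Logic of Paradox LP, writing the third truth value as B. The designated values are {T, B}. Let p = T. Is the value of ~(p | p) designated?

No

p | p = T | T = T
~(p | p) = ~T = F
F ∉ {T, B}.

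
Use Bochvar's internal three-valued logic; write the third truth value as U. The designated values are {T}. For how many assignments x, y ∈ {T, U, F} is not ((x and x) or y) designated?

Designated under: (x=F, y=F).

1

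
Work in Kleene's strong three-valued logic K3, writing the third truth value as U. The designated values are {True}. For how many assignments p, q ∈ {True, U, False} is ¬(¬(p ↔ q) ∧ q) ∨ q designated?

Of the 9 assignments, 6 give a value in {True}.

6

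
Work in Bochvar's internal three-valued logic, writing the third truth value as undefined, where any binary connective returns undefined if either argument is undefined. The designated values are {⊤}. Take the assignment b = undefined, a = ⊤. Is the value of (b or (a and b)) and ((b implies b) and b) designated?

a and b = ⊤ and undefined = undefined
b or (a and b) = undefined or undefined = undefined
b implies b = undefined implies undefined = undefined  [any arg is the third value ⇒ result is the third value]
(b implies b) and b = undefined and undefined = undefined
(b or (a and b)) and ((b implies b) and b) = undefined and undefined = undefined
undefined ∉ {⊤}.

No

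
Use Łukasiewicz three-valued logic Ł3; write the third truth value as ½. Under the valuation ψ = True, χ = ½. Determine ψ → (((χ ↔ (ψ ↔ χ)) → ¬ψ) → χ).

True

ψ ↔ χ = True ↔ ½ = ½
χ ↔ (ψ ↔ χ) = ½ ↔ ½ = True
¬ψ = ¬True = False
(χ ↔ (ψ ↔ χ)) → ¬ψ = True → False = False
((χ ↔ (ψ ↔ χ)) → ¬ψ) → χ = False → ½ = True
ψ → (((χ ↔ (ψ ↔ χ)) → ¬ψ) → χ) = True → True = True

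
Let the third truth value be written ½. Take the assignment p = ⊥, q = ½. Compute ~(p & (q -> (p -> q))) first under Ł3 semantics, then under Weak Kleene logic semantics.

In Ł3: p -> q = ⊥ -> ½ = ⊤  [min(1, 1−0+½)]
q -> (p -> q) = ½ -> ⊤ = ⊤
p & (q -> (p -> q)) = ⊥ & ⊤ = ⊥
~(p & (q -> (p -> q))) = ~⊥ = ⊤
In Weak Kleene logic: p -> q = ⊥ -> ½ = ½  [any arg is the third value ⇒ result is the third value]
q -> (p -> q) = ½ -> ½ = ½
p & (q -> (p -> q)) = ⊥ & ½ = ½
~(p & (q -> (p -> q))) = ~½ = ½
They differ because Ł3 and Weak Kleene logic treat ½ differently under the binary connectives.

⊤; ½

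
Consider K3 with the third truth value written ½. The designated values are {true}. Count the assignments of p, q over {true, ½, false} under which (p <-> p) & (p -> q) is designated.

Designated under: (p=true, q=true); (p=false, q=true); (p=false, q=½); (p=false, q=false).

4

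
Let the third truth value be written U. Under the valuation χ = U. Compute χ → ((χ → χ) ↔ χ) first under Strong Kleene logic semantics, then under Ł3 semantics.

In Strong Kleene logic: χ → χ = U → U = U
(χ → χ) ↔ χ = U ↔ U = U
χ → ((χ → χ) ↔ χ) = U → U = U
In Ł3: χ → χ = U → U = 1  [min(1, 1−½+½)]
(χ → χ) ↔ χ = 1 ↔ U = U
χ → ((χ → χ) ↔ χ) = U → U = 1
They differ because Strong Kleene logic and Ł3 treat U differently under implication.

U; 1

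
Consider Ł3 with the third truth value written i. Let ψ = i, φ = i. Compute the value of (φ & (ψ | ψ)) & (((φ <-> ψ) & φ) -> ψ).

ψ | ψ = i | i = i
φ & (ψ | ψ) = i & i = i
φ <-> ψ = i <-> i = ⊤
(φ <-> ψ) & φ = ⊤ & i = i
((φ <-> ψ) & φ) -> ψ = i -> i = ⊤
(φ & (ψ | ψ)) & (((φ <-> ψ) & φ) -> ψ) = i & ⊤ = i

i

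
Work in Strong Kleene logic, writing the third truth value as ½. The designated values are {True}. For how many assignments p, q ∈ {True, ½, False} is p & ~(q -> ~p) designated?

Designated under: (p=True, q=True).

1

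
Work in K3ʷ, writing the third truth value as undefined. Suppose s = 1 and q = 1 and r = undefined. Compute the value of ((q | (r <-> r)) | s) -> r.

r <-> r = undefined <-> undefined = undefined
q | (r <-> r) = 1 | undefined = undefined
(q | (r <-> r)) | s = undefined | 1 = undefined
((q | (r <-> r)) | s) -> r = undefined -> undefined = undefined  [any arg is the third value ⇒ result is the third value]

undefined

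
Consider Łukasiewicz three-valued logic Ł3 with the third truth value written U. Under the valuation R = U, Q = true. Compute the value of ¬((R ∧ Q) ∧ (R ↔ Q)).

R ∧ Q = U ∧ true = U
R ↔ Q = U ↔ true = U
(R ∧ Q) ∧ (R ↔ Q) = U ∧ U = U
¬((R ∧ Q) ∧ (R ↔ Q)) = ¬U = U

U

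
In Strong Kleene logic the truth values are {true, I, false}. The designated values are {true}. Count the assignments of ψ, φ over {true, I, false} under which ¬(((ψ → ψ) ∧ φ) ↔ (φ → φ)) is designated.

3

Designated under: (ψ=true, φ=false); (ψ=I, φ=false); (ψ=false, φ=false).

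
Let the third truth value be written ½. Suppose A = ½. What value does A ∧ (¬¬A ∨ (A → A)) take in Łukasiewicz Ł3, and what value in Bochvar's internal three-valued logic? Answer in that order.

In Łukasiewicz Ł3: ¬A = ¬½ = ½
¬¬A = ¬½ = ½
A → A = ½ → ½ = ⊤  [min(1, 1−½+½)]
¬¬A ∨ (A → A) = ½ ∨ ⊤ = ⊤
A ∧ (¬¬A ∨ (A → A)) = ½ ∧ ⊤ = ½
In Bochvar's internal three-valued logic: ¬A = ¬½ = ½
¬¬A = ¬½ = ½
A → A = ½ → ½ = ½  [any arg is the third value ⇒ result is the third value]
¬¬A ∨ (A → A) = ½ ∨ ½ = ½
A ∧ (¬¬A ∨ (A → A)) = ½ ∧ ½ = ½

½; ½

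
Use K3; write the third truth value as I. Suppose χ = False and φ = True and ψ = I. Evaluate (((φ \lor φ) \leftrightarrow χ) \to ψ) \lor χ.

φ \lor φ = True \lor True = True
(φ \lor φ) \leftrightarrow χ = True \leftrightarrow False = False
((φ \lor φ) \leftrightarrow χ) \to ψ = False \to I = True  [\lnot False \lor I]
(((φ \lor φ) \leftrightarrow χ) \to ψ) \lor χ = True \lor False = True

True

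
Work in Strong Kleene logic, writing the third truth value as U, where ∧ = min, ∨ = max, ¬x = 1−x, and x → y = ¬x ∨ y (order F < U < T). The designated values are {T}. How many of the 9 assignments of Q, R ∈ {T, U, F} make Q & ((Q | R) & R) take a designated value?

1

Designated under: (Q=T, R=T).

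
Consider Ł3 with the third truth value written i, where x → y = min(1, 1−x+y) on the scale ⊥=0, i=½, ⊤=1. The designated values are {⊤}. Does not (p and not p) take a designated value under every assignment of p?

No

Countermodel: p=i gives i, which is not designated.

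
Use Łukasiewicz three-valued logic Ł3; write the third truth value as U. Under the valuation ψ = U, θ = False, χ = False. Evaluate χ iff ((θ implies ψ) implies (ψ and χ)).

True

θ implies ψ = False implies U = True  [min(1, 1−0+½)]
ψ and χ = U and False = False
(θ implies ψ) implies (ψ and χ) = True implies False = False
χ iff ((θ implies ψ) implies (ψ and χ)) = False iff False = True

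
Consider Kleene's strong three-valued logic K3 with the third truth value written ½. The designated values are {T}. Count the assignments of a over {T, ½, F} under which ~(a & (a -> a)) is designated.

1

a=T: F ·
a=½: ½ ·
a=F: T ✓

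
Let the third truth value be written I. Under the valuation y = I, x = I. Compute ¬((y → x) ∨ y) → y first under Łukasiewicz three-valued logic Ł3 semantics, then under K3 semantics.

⊤; I

In Łukasiewicz three-valued logic Ł3: y → x = I → I = ⊤  [min(1, 1−½+½)]
(y → x) ∨ y = ⊤ ∨ I = ⊤
¬((y → x) ∨ y) = ¬⊤ = ⊥
¬((y → x) ∨ y) → y = ⊥ → I = ⊤
In K3: y → x = I → I = I
(y → x) ∨ y = I ∨ I = I
¬((y → x) ∨ y) = ¬I = I
¬((y → x) ∨ y) → y = I → I = I
They differ because Łukasiewicz three-valued logic Ł3 and K3 treat I differently under implication.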